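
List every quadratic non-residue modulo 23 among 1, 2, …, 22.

5,7,10,11,14,15,17,19,20,21,22

Square k = 1,…,11 (k and 23−k give the same square):
1²=1, 2²=4, 3²=9, 4²=16, 5²≡2, 6²≡13, 7²≡3, 8²≡18, 9²≡12, 10²≡8, 11²≡6 (mod 23).
The residues are {1, 2, 3, 4, 6, 8, 9, 12, 13, 16, 18}; the non-residues are the remaining 11 nonzero classes.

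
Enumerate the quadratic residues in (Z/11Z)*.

1, 3, 4, 5, 9

Square k = 1,…,5 (k and 11−k give the same square):
1²=1, 2²=4, 3²=9, 4²≡5, 5²≡3 (mod 11).
So the quadratic residues mod 11 are {1, 3, 4, 5, 9}.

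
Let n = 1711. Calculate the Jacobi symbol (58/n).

0

Pull out 2: since 1711 ≡ 7 (mod 8), (2/1711) = +1.
Reciprocity: 29 ≡ 1 and 1711 ≡ 3 (mod 4), so (29/1711) = +(1711/29).
Reduce top mod 29: now compute (0/29).
Top reduces to 0: gcd > 1, so the symbol is 0.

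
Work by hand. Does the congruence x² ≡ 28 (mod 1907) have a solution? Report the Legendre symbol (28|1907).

1

Pull out 2^2: since 1907 ≡ 3 (mod 8), (2/1907) = -1, so (2/1907)^2 = +1.
Reciprocity: 7 ≡ 3 and 1907 ≡ 3 (mod 4), so (7/1907) = −(1907/7).
Reduce top mod 7: now compute (3/7).
Reciprocity: 3 ≡ 3 and 7 ≡ 3 (mod 4), so (3/7) = −(7/3).
Reduce top mod 3: now compute (1/3).
Reached (1/3) = 1. Collecting the sign flips along the way, the symbol is +1.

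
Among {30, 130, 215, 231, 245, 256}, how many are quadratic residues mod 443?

(30/443) = +1 → QR.
(130/443) = +1 → QR.
(215/443) = +1 → QR.
(231/443) = +1 → QR.
(245/443) = -1 → non-residue.
(256/443) = +1 → QR.
Total quadratic residues among the 6: 5.

5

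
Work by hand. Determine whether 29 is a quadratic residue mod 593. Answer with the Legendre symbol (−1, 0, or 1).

1

Reciprocity: 29 ≡ 1 and 593 ≡ 1 (mod 4), so (29/593) = +(593/29).
Reduce top mod 29: now compute (13/29).
Reciprocity: 13 ≡ 1 and 29 ≡ 1 (mod 4), so (13/29) = +(29/13).
Reduce top mod 13: now compute (3/13).
Reciprocity: 3 ≡ 3 and 13 ≡ 1 (mod 4), so (3/13) = +(13/3).
Reduce top mod 3: now compute (1/3).
Reached (1/3) = 1. Collecting the sign flips along the way, the symbol is +1.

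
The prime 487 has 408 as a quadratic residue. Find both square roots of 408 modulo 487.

Since 487 ≡ 3 (mod 4), a square root of 408 is 408^((487+1)/4) = 408^122 mod 487.
Repeated squaring: 408^2≡397, 408^4≡308, 408^8≡386, 408^16≡461, 408^32≡189, 408^64≡170 (mod 487).
408^122 = 408^(64+32+16+8+2) ≡ 279 (mod 487).
Check: 279² = 77841 ≡ 408 (mod 487). The two roots are 208 and 279.

208, 279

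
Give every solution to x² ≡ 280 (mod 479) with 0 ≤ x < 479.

123, 356

Since 479 ≡ 3 (mod 4), a square root of 280 is 280^((479+1)/4) = 280^120 mod 479.
Repeated squaring: 280^2≡323, 280^4≡386, 280^8≡27, 280^16≡250, 280^32≡230, 280^64≡210 (mod 479).
280^120 = 280^(64+32+16+8) ≡ 356 (mod 479).
Check: 356² = 126736 ≡ 280 (mod 479). The two roots are 123 and 356.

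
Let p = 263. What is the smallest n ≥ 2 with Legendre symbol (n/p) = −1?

(2/263) = +1, so 2 is a residue.
(3/263) = +1, so 3 is a residue.
(4/263) = +1, so 4 is a residue.
(5/263) = −1, so 5 is the smallest positive non-residue mod 263.

5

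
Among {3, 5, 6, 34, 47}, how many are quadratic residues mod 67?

2

(3/67) = -1 → non-residue.
(5/67) = -1 → non-residue.
(6/67) = +1 → QR.
(34/67) = -1 → non-residue.
(47/67) = +1 → QR.
Total quadratic residues among the 5: 2.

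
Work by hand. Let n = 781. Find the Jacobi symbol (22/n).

0

Pull out 2: since 781 ≡ 5 (mod 8), (2/781) = -1.
Reciprocity: 11 ≡ 3 and 781 ≡ 1 (mod 4), so (11/781) = +(781/11).
Reduce top mod 11: now compute (0/11).
Top reduces to 0: gcd > 1, so the symbol is 0.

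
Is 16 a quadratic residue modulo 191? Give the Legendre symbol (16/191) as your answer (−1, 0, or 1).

Euler's criterion: (16/191) ≡ 16^95 (mod 191).
16^2 ≡ 65 (mod 191)
16^4 ≡ 23 (mod 191)
16^8 ≡ 147 (mod 191)
16^16 ≡ 26 (mod 191)
16^32 ≡ 103 (mod 191)
16^64 ≡ 104 (mod 191)
16^95 = 16^(64+16+8+4+2+1) ≡ 1 (mod 191).
Result is 1, so (16/191) = 1.

1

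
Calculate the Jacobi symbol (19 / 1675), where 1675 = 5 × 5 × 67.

Reciprocity: 19 ≡ 3 and 1675 ≡ 3 (mod 4), so (19/1675) = −(1675/19).
Reduce top mod 19: now compute (3/19).
Reciprocity: 3 ≡ 3 and 19 ≡ 3 (mod 4), so (3/19) = −(19/3).
Reduce top mod 3: now compute (1/3).
Reached (1/3) = 1. Collecting the sign flips along the way, the symbol is +1.

1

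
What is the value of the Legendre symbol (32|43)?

-1

Pull out 2^5: since 43 ≡ 3 (mod 8), (2/43) = -1, so (2/43)^5 = -1.
Reached (1/43) = 1. Collecting the sign flips along the way, the symbol is -1.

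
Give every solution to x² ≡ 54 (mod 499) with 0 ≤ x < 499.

Since 499 ≡ 3 (mod 4), a square root of 54 is 54^((499+1)/4) = 54^125 mod 499.
Repeated squaring: 54^2≡421, 54^4≡96, 54^8≡234, 54^16≡365, 54^32≡491, 54^64≡64 (mod 499).
54^125 = 54^(64+32+16+8+4+1) ≡ 308 (mod 499).
Check: 308² = 94864 ≡ 54 (mod 499). The two roots are 191 and 308.

191, 308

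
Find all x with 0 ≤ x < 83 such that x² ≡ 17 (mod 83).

10, 73

Since 83 ≡ 3 (mod 4), a square root of 17 is 17^((83+1)/4) = 17^21 mod 83.
Repeated squaring: 17^2≡40, 17^4≡23, 17^8≡31, 17^16≡48 (mod 83).
17^21 = 17^(16+4+1) ≡ 10 (mod 83).
Check: 10² = 100 ≡ 17 (mod 83). The two roots are 10 and 73.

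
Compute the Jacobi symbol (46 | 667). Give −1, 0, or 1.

Pull out 2: since 667 ≡ 3 (mod 8), (2/667) = -1.
Reciprocity: 23 ≡ 3 and 667 ≡ 3 (mod 4), so (23/667) = −(667/23).
Reduce top mod 23: now compute (0/23).
Top reduces to 0: gcd > 1, so the symbol is 0.

0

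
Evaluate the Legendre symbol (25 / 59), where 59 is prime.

1

Euler's criterion: (25/59) ≡ 25^29 (mod 59).
25^2 ≡ 35 (mod 59)
25^4 ≡ 45 (mod 59)
25^8 ≡ 19 (mod 59)
25^16 ≡ 7 (mod 59)
25^29 = 25^(16+8+4+1) ≡ 1 (mod 59).
Result is 1, so (25/59) = 1.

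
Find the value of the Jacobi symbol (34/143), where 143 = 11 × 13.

Pull out 2: since 143 ≡ 7 (mod 8), (2/143) = +1.
Reciprocity: 17 ≡ 1 and 143 ≡ 3 (mod 4), so (17/143) = +(143/17).
Reduce top mod 17: now compute (7/17).
Reciprocity: 7 ≡ 3 and 17 ≡ 1 (mod 4), so (7/17) = +(17/7).
Reduce top mod 7: now compute (3/7).
Reciprocity: 3 ≡ 3 and 7 ≡ 3 (mod 4), so (3/7) = −(7/3).
Reduce top mod 3: now compute (1/3).
Reached (1/3) = 1. Collecting the sign flips along the way, the symbol is -1.

-1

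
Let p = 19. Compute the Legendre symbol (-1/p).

Euler's criterion: (-1/19) ≡ 18^9 (mod 19).
18^2 ≡ 1 (mod 19)
18^4 ≡ 1 (mod 19)
18^8 ≡ 1 (mod 19)
18^9 = 18^(8+1) ≡ 18 (mod 19).
Result is 18 ≡ −1, so (-1/19) = −1.

-1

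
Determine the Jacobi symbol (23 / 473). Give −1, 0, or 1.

Reciprocity: 23 ≡ 3 and 473 ≡ 1 (mod 4), so (23/473) = +(473/23).
Reduce top mod 23: now compute (13/23).
Reciprocity: 13 ≡ 1 and 23 ≡ 3 (mod 4), so (13/23) = +(23/13).
Reduce top mod 13: now compute (10/13).
Pull out 2: since 13 ≡ 5 (mod 8), (2/13) = -1.
Reciprocity: 5 ≡ 1 and 13 ≡ 1 (mod 4), so (5/13) = +(13/5).
Reduce top mod 5: now compute (3/5).
Reciprocity: 3 ≡ 3 and 5 ≡ 1 (mod 4), so (3/5) = +(5/3).
Reduce top mod 3: now compute (2/3).
Pull out 2: since 3 ≡ 3 (mod 8), (2/3) = -1.
Reached (1/3) = 1. Collecting the sign flips along the way, the symbol is +1.

1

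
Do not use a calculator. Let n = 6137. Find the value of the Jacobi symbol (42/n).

Pull out 2: since 6137 ≡ 1 (mod 8), (2/6137) = +1.
Reciprocity: 21 ≡ 1 and 6137 ≡ 1 (mod 4), so (21/6137) = +(6137/21).
Reduce top mod 21: now compute (5/21).
Reciprocity: 5 ≡ 1 and 21 ≡ 1 (mod 4), so (5/21) = +(21/5).
Reduce top mod 5: now compute (1/5).
Reached (1/5) = 1. Collecting the sign flips along the way, the symbol is +1.

1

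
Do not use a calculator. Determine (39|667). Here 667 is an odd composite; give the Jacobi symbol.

Reciprocity: 39 ≡ 3 and 667 ≡ 3 (mod 4), so (39/667) = −(667/39).
Reduce top mod 39: now compute (4/39).
Pull out 2^2: since 39 ≡ 7 (mod 8), (2/39) = +1, so (2/39)^2 = +1.
Reached (1/39) = 1. Collecting the sign flips along the way, the symbol is -1.

-1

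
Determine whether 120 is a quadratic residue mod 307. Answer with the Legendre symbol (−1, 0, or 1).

-1

Euler's criterion: (120/307) ≡ 120^153 (mod 307).
120^2 ≡ 278 (mod 307)
120^4 ≡ 227 (mod 307)
120^8 ≡ 260 (mod 307)
120^16 ≡ 60 (mod 307)
120^32 ≡ 223 (mod 307)
120^64 ≡ 302 (mod 307)
120^128 ≡ 25 (mod 307)
120^153 = 120^(128+16+8+1) ≡ 306 (mod 307).
Result is 306 ≡ −1, so (120/307) = −1.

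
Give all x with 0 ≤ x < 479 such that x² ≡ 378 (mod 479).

Since 479 ≡ 3 (mod 4), a square root of 378 is 378^((479+1)/4) = 378^120 mod 479.
Repeated squaring: 378^2≡142, 378^4≡46, 378^8≡200, 378^16≡243, 378^32≡132, 378^64≡180 (mod 479).
378^120 = 378^(64+32+16+8) ≡ 162 (mod 479).
Check: 162² = 26244 ≡ 378 (mod 479). The two roots are 162 and 317.

162, 317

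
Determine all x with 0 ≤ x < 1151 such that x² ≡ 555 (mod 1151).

Since 1151 ≡ 3 (mod 4), a square root of 555 is 555^((1151+1)/4) = 555^288 mod 1151.
Repeated squaring: 555^2≡708, 555^4≡579, 555^8≡300, 555^16≡222, 555^32≡942, 555^64≡1094, 555^128≡947, 555^256≡180 (mod 1151).
555^288 = 555^(256+32) ≡ 363 (mod 1151).
Check: 363² = 131769 ≡ 555 (mod 1151). The two roots are 363 and 788.

363, 788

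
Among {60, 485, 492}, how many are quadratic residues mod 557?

(60/557) = +1 → QR.
(485/557) = -1 → non-residue.
(492/557) = +1 → QR.
Total quadratic residues among the 3: 2.

2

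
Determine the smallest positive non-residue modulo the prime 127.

3

(2/127) = +1, so 2 is a residue.
(3/127) = −1, so 3 is the smallest positive non-residue mod 127.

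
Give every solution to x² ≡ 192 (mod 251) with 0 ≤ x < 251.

Since 251 ≡ 3 (mod 4), a square root of 192 is 192^((251+1)/4) = 192^63 mod 251.
Repeated squaring: 192^2≡218, 192^4≡85, 192^8≡197, 192^16≡155, 192^32≡180 (mod 251).
192^63 = 192^(32+16+8+4+2+1) ≡ 106 (mod 251).
Check: 106² = 11236 ≡ 192 (mod 251). The two roots are 106 and 145.

106, 145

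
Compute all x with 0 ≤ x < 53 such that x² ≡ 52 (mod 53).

53 ≡ 1 (mod 4), so we find a root by search.
Trying successive values, 23² = 529 ≡ 52 (mod 53). The other root is 53 − 23 = 30.

23, 30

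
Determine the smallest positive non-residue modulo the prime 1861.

2

(2/1861) = −1, so 2 is the smallest positive non-residue mod 1861.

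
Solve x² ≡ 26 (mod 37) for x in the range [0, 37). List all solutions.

10, 27

37 ≡ 1 (mod 4), so we find a root by search.
Trying successive values, 10² = 100 ≡ 26 (mod 37). The other root is 37 − 10 = 27.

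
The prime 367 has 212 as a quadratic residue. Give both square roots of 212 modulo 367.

Since 367 ≡ 3 (mod 4), a square root of 212 is 212^((367+1)/4) = 212^92 mod 367.
Repeated squaring: 212^2≡170, 212^4≡274, 212^8≡208, 212^16≡325, 212^32≡296, 212^64≡270 (mod 367).
212^92 = 212^(64+16+8+4) ≡ 289 (mod 367).
Check: 289² = 83521 ≡ 212 (mod 367). The two roots are 78 and 289.

78, 289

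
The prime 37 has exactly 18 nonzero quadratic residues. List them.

Square k = 1,…,18 (k and 37−k give the same square):
1²=1, 2²=4, 3²=9, 4²=16, 5²=25, 6²=36, 7²≡12, 8²≡27, 9²≡7, 10²≡26, 11²≡10, 12²≡33, 13²≡21, 14²≡11, 15²≡3, 16²≡34, 17²≡30, 18²≡28 (mod 37).
So the quadratic residues mod 37 are {1, 3, 4, 7, 9, 10, 11, 12, 16, 21, 25, 26, 27, 28, 30, 33, 34, 36}.

1,3,4,7,9,10,11,12,16,21,25,26,27,28,30,33,34,36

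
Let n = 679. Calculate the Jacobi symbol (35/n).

Reciprocity: 35 ≡ 3 and 679 ≡ 3 (mod 4), so (35/679) = −(679/35).
Reduce top mod 35: now compute (14/35).
Pull out 2: since 35 ≡ 3 (mod 8), (2/35) = -1.
Reciprocity: 7 ≡ 3 and 35 ≡ 3 (mod 4), so (7/35) = −(35/7).
Reduce top mod 7: now compute (0/7).
Top reduces to 0: gcd > 1, so the symbol is 0.

0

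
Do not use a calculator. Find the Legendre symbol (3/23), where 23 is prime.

1

Reciprocity: 3 ≡ 3 and 23 ≡ 3 (mod 4), so (3/23) = −(23/3).
Reduce top mod 3: now compute (2/3).
Pull out 2: since 3 ≡ 3 (mod 8), (2/3) = -1.
Reached (1/3) = 1. Collecting the sign flips along the way, the symbol is +1.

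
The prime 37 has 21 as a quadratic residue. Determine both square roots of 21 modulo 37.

13, 24

37 ≡ 1 (mod 4), so we find a root by search.
Trying successive values, 13² = 169 ≡ 21 (mod 37). The other root is 37 − 13 = 24.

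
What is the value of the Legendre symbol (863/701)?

First reduce: 863 ≡ 162 (mod 701).
Pull out 2: since 701 ≡ 5 (mod 8), (2/701) = -1.
Reciprocity: 81 ≡ 1 and 701 ≡ 1 (mod 4), so (81/701) = +(701/81).
Reduce top mod 81: now compute (53/81).
Reciprocity: 53 ≡ 1 and 81 ≡ 1 (mod 4), so (53/81) = +(81/53).
Reduce top mod 53: now compute (28/53).
Pull out 2^2: since 53 ≡ 5 (mod 8), (2/53) = -1, so (2/53)^2 = +1.
Reciprocity: 7 ≡ 3 and 53 ≡ 1 (mod 4), so (7/53) = +(53/7).
Reduce top mod 7: now compute (4/7).
Pull out 2^2: since 7 ≡ 7 (mod 8), (2/7) = +1, so (2/7)^2 = +1.
Reached (1/7) = 1. Collecting the sign flips along the way, the symbol is -1.

-1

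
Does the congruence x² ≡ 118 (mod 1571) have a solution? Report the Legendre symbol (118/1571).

Pull out 2: since 1571 ≡ 3 (mod 8), (2/1571) = -1.
Reciprocity: 59 ≡ 3 and 1571 ≡ 3 (mod 4), so (59/1571) = −(1571/59).
Reduce top mod 59: now compute (37/59).
Reciprocity: 37 ≡ 1 and 59 ≡ 3 (mod 4), so (37/59) = +(59/37).
Reduce top mod 37: now compute (22/37).
Pull out 2: since 37 ≡ 5 (mod 8), (2/37) = -1.
Reciprocity: 11 ≡ 3 and 37 ≡ 1 (mod 4), so (11/37) = +(37/11).
Reduce top mod 11: now compute (4/11).
Pull out 2^2: since 11 ≡ 3 (mod 8), (2/11) = -1, so (2/11)^2 = +1.
Reached (1/11) = 1. Collecting the sign flips along the way, the symbol is -1.

-1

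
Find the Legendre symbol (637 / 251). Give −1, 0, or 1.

Euler's criterion: (637/251) ≡ 135^125 (mod 251).
135^2 ≡ 153 (mod 251)
135^4 ≡ 66 (mod 251)
135^8 ≡ 89 (mod 251)
135^16 ≡ 140 (mod 251)
135^32 ≡ 22 (mod 251)
135^64 ≡ 233 (mod 251)
135^125 = 135^(64+32+16+8+4+1) ≡ 1 (mod 251).
Result is 1, so (637/251) = 1.

1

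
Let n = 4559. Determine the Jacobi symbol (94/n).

0

Pull out 2: since 4559 ≡ 7 (mod 8), (2/4559) = +1.
Reciprocity: 47 ≡ 3 and 4559 ≡ 3 (mod 4), so (47/4559) = −(4559/47).
Reduce top mod 47: now compute (0/47).
Top reduces to 0: gcd > 1, so the symbol is 0.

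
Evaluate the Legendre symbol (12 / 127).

-1

Pull out 2^2: since 127 ≡ 7 (mod 8), (2/127) = +1, so (2/127)^2 = +1.
Reciprocity: 3 ≡ 3 and 127 ≡ 3 (mod 4), so (3/127) = −(127/3).
Reduce top mod 3: now compute (1/3).
Reached (1/3) = 1. Collecting the sign flips along the way, the symbol is -1.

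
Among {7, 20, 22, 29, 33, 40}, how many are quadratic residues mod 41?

(7/41) = -1 → non-residue.
(20/41) = +1 → QR.
(22/41) = -1 → non-residue.
(29/41) = -1 → non-residue.
(33/41) = +1 → QR.
(40/41) = +1 → QR.
Total quadratic residues among the 6: 3.

3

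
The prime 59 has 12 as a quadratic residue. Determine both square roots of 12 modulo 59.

Since 59 ≡ 3 (mod 4), a square root of 12 is 12^((59+1)/4) = 12^15 mod 59.
Repeated squaring: 12^2≡26, 12^4≡27, 12^8≡21 (mod 59).
12^15 = 12^(8+4+2+1) ≡ 22 (mod 59).
Check: 22² = 484 ≡ 12 (mod 59). The two roots are 22 and 37.

22, 37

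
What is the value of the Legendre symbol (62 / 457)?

-1

Pull out 2: since 457 ≡ 1 (mod 8), (2/457) = +1.
Reciprocity: 31 ≡ 3 and 457 ≡ 1 (mod 4), so (31/457) = +(457/31).
Reduce top mod 31: now compute (23/31).
Reciprocity: 23 ≡ 3 and 31 ≡ 3 (mod 4), so (23/31) = −(31/23).
Reduce top mod 23: now compute (8/23).
Pull out 2^3: since 23 ≡ 7 (mod 8), (2/23) = +1, so (2/23)^3 = +1.
Reached (1/23) = 1. Collecting the sign flips along the way, the symbol is -1.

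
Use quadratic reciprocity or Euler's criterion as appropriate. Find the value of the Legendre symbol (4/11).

1

Euler's criterion: (4/11) ≡ 4^5 (mod 11).
4^2 ≡ 5 (mod 11)
4^4 ≡ 3 (mod 11)
4^5 = 4^(4+1) ≡ 1 (mod 11).
Result is 1, so (4/11) = 1.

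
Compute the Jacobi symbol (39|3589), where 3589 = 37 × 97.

1

Reciprocity: 39 ≡ 3 and 3589 ≡ 1 (mod 4), so (39/3589) = +(3589/39).
Reduce top mod 39: now compute (1/39).
Reached (1/39) = 1. Collecting the sign flips along the way, the symbol is +1.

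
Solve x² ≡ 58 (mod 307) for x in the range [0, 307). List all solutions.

Since 307 ≡ 3 (mod 4), a square root of 58 is 58^((307+1)/4) = 58^77 mod 307.
Repeated squaring: 58^2≡294, 58^4≡169, 58^8≡10, 58^16≡100, 58^32≡176, 58^64≡276 (mod 307).
58^77 = 58^(64+8+4+1) ≡ 66 (mod 307).
Check: 66² = 4356 ≡ 58 (mod 307). The two roots are 66 and 241.

66, 241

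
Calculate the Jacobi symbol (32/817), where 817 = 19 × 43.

1

Pull out 2^5: since 817 ≡ 1 (mod 8), (2/817) = +1, so (2/817)^5 = +1.
Reached (1/817) = 1. Collecting the sign flips along the way, the symbol is +1.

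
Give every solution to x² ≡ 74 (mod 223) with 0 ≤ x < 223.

Since 223 ≡ 3 (mod 4), a square root of 74 is 74^((223+1)/4) = 74^56 mod 223.
Repeated squaring: 74^2≡124, 74^4≡212, 74^8≡121, 74^16≡146, 74^32≡131 (mod 223).
74^56 = 74^(32+16+8) ≡ 175 (mod 223).
Check: 175² = 30625 ≡ 74 (mod 223). The two roots are 48 and 175.

48, 175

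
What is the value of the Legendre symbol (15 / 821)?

-1

Reciprocity: 15 ≡ 3 and 821 ≡ 1 (mod 4), so (15/821) = +(821/15).
Reduce top mod 15: now compute (11/15).
Reciprocity: 11 ≡ 3 and 15 ≡ 3 (mod 4), so (11/15) = −(15/11).
Reduce top mod 11: now compute (4/11).
Pull out 2^2: since 11 ≡ 3 (mod 8), (2/11) = -1, so (2/11)^2 = +1.
Reached (1/11) = 1. Collecting the sign flips along the way, the symbol is -1.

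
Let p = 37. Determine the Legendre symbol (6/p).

Pull out 2: since 37 ≡ 5 (mod 8), (2/37) = -1.
Reciprocity: 3 ≡ 3 and 37 ≡ 1 (mod 4), so (3/37) = +(37/3).
Reduce top mod 3: now compute (1/3).
Reached (1/3) = 1. Collecting the sign flips along the way, the symbol is -1.

-1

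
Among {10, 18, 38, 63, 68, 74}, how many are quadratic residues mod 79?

3

(10/79) = +1 → QR.
(18/79) = +1 → QR.
(38/79) = +1 → QR.
(63/79) = -1 → non-residue.
(68/79) = -1 → non-residue.
(74/79) = -1 → non-residue.
Total quadratic residues among the 6: 3.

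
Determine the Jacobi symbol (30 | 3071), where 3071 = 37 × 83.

Pull out 2: since 3071 ≡ 7 (mod 8), (2/3071) = +1.
Reciprocity: 15 ≡ 3 and 3071 ≡ 3 (mod 4), so (15/3071) = −(3071/15).
Reduce top mod 15: now compute (11/15).
Reciprocity: 11 ≡ 3 and 15 ≡ 3 (mod 4), so (11/15) = −(15/11).
Reduce top mod 11: now compute (4/11).
Pull out 2^2: since 11 ≡ 3 (mod 8), (2/11) = -1, so (2/11)^2 = +1.
Reached (1/11) = 1. Collecting the sign flips along the way, the symbol is +1.

1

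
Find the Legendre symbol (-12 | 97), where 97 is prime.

Euler's criterion: (-12/97) ≡ 85^48 (mod 97).
85^2 ≡ 47 (mod 97)
85^4 ≡ 75 (mod 97)
85^8 ≡ 96 (mod 97)
85^16 ≡ 1 (mod 97)
85^32 ≡ 1 (mod 97)
85^48 = 85^(32+16) ≡ 1 (mod 97).
Result is 1, so (-12/97) = 1.

1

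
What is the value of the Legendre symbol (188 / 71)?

-1

First reduce: 188 ≡ 46 (mod 71).
Pull out 2: since 71 ≡ 7 (mod 8), (2/71) = +1.
Reciprocity: 23 ≡ 3 and 71 ≡ 3 (mod 4), so (23/71) = −(71/23).
Reduce top mod 23: now compute (2/23).
Pull out 2: since 23 ≡ 7 (mod 8), (2/23) = +1.
Reached (1/23) = 1. Collecting the sign flips along the way, the symbol is -1.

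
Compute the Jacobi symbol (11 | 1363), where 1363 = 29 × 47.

Reciprocity: 11 ≡ 3 and 1363 ≡ 3 (mod 4), so (11/1363) = −(1363/11).
Reduce top mod 11: now compute (10/11).
Pull out 2: since 11 ≡ 3 (mod 8), (2/11) = -1.
Reciprocity: 5 ≡ 1 and 11 ≡ 3 (mod 4), so (5/11) = +(11/5).
Reduce top mod 5: now compute (1/5).
Reached (1/5) = 1. Collecting the sign flips along the way, the symbol is +1.

1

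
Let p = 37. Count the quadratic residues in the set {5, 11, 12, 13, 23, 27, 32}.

(5/37) = -1 → non-residue.
(11/37) = +1 → QR.
(12/37) = +1 → QR.
(13/37) = -1 → non-residue.
(23/37) = -1 → non-residue.
(27/37) = +1 → QR.
(32/37) = -1 → non-residue.
Total quadratic residues among the 7: 3.

3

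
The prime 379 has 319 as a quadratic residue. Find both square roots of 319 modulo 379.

Since 379 ≡ 3 (mod 4), a square root of 319 is 319^((379+1)/4) = 319^95 mod 379.
Repeated squaring: 319^2≡189, 319^4≡95, 319^8≡308, 319^16≡114, 319^32≡110, 319^64≡351 (mod 379).
319^95 = 319^(64+16+8+4+2+1) ≡ 304 (mod 379).
Check: 304² = 92416 ≡ 319 (mod 379). The two roots are 75 and 304.

75, 304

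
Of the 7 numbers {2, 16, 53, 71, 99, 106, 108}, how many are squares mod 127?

(2/127) = +1 → QR.
(16/127) = +1 → QR.
(53/127) = -1 → non-residue.
(71/127) = +1 → QR.
(99/127) = +1 → QR.
(106/127) = -1 → non-residue.
(108/127) = -1 → non-residue.
Total quadratic residues among the 7: 4.

4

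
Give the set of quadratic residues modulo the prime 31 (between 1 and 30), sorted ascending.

Square k = 1,…,15 (k and 31−k give the same square):
1²=1, 2²=4, 3²=9, 4²=16, 5²=25, 6²≡5, 7²≡18, 8²≡2, 9²≡19, 10²≡7, 11²≡28, 12²≡20, 13²≡14, 14²≡10, 15²≡8 (mod 31).
So the quadratic residues mod 31 are {1, 2, 4, 5, 7, 8, 9, 10, 14, 16, 18, 19, 20, 25, 28}.

1 2 4 5 7 8 9 10 14 16 18 19 20 25 28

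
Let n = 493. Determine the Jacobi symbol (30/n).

1

Pull out 2: since 493 ≡ 5 (mod 8), (2/493) = -1.
Reciprocity: 15 ≡ 3 and 493 ≡ 1 (mod 4), so (15/493) = +(493/15).
Reduce top mod 15: now compute (13/15).
Reciprocity: 13 ≡ 1 and 15 ≡ 3 (mod 4), so (13/15) = +(15/13).
Reduce top mod 13: now compute (2/13).
Pull out 2: since 13 ≡ 5 (mod 8), (2/13) = -1.
Reached (1/13) = 1. Collecting the sign flips along the way, the symbol is +1.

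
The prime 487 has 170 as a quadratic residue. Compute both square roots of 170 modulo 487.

Since 487 ≡ 3 (mod 4), a square root of 170 is 170^((487+1)/4) = 170^122 mod 487.
Repeated squaring: 170^2≡167, 170^4≡130, 170^8≡342, 170^16≡84, 170^32≡238, 170^64≡152 (mod 487).
170^122 = 170^(64+32+16+8+2) ≡ 189 (mod 487).
Check: 189² = 35721 ≡ 170 (mod 487). The two roots are 189 and 298.

189, 298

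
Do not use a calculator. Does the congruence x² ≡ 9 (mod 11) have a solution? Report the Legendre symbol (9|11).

Euler's criterion: (9/11) ≡ 9^5 (mod 11).
9^2 ≡ 4 (mod 11)
9^4 ≡ 5 (mod 11)
9^5 = 9^(4+1) ≡ 1 (mod 11).
Result is 1, so (9/11) = 1.

1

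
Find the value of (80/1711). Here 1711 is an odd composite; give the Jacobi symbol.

1

Pull out 2^4: since 1711 ≡ 7 (mod 8), (2/1711) = +1, so (2/1711)^4 = +1.
Reciprocity: 5 ≡ 1 and 1711 ≡ 3 (mod 4), so (5/1711) = +(1711/5).
Reduce top mod 5: now compute (1/5).
Reached (1/5) = 1. Collecting the sign flips along the way, the symbol is +1.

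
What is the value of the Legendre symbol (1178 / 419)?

Euler's criterion: (1178/419) ≡ 340^209 (mod 419).
340^2 ≡ 375 (mod 419)
340^4 ≡ 260 (mod 419)
340^8 ≡ 141 (mod 419)
340^16 ≡ 188 (mod 419)
340^32 ≡ 148 (mod 419)
340^64 ≡ 116 (mod 419)
340^128 ≡ 48 (mod 419)
340^209 = 340^(128+64+16+1) ≡ 418 (mod 419).
Result is 418 ≡ −1, so (1178/419) = −1.

-1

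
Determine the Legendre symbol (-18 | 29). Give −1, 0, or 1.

First reduce: -18 ≡ 11 (mod 29).
Reciprocity: 11 ≡ 3 and 29 ≡ 1 (mod 4), so (11/29) = +(29/11).
Reduce top mod 11: now compute (7/11).
Reciprocity: 7 ≡ 3 and 11 ≡ 3 (mod 4), so (7/11) = −(11/7).
Reduce top mod 7: now compute (4/7).
Pull out 2^2: since 7 ≡ 7 (mod 8), (2/7) = +1, so (2/7)^2 = +1.
Reached (1/7) = 1. Collecting the sign flips along the way, the symbol is -1.

-1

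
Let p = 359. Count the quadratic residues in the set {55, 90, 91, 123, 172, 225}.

(55/359) = +1 → QR.
(90/359) = +1 → QR.
(91/359) = +1 → QR.
(123/359) = +1 → QR.
(172/359) = -1 → non-residue.
(225/359) = +1 → QR.
Total quadratic residues among the 6: 5.

5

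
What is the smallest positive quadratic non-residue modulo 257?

(2/257) = +1, so 2 is a residue.
(3/257) = −1, so 3 is the smallest positive non-residue mod 257.

3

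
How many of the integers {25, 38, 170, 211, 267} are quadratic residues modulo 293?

5

(25/293) = +1 → QR.
(38/293) = +1 → QR.
(170/293) = +1 → QR.
(211/293) = +1 → QR.
(267/293) = +1 → QR.
Total quadratic residues among the 5: 5.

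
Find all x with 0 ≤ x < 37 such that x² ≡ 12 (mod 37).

37 ≡ 1 (mod 4), so we find a root by search.
Trying successive values, 7² = 49 ≡ 12 (mod 37). The other root is 37 − 7 = 30.

7, 30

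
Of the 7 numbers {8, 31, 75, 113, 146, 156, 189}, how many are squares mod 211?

(8/211) = -1 → non-residue.
(31/211) = -1 → non-residue.
(75/211) = -1 → non-residue.
(113/211) = +1 → QR.
(146/211) = -1 → non-residue.
(156/211) = -1 → non-residue.
(189/211) = +1 → QR.
Total quadratic residues among the 7: 2.

2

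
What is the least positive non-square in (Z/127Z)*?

(2/127) = +1, so 2 is a residue.
(3/127) = −1, so 3 is the smallest positive non-residue mod 127.

3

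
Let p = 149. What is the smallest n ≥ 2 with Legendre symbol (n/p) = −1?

2

(2/149) = −1, so 2 is the smallest positive non-residue mod 149.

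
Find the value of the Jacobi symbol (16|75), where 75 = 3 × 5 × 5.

Pull out 2^4: since 75 ≡ 3 (mod 8), (2/75) = -1, so (2/75)^4 = +1.
Reached (1/75) = 1. Collecting the sign flips along the way, the symbol is +1.

1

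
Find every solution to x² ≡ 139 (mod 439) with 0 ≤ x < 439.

82, 357

Since 439 ≡ 3 (mod 4), a square root of 139 is 139^((439+1)/4) = 139^110 mod 439.
Repeated squaring: 139^2≡5, 139^4≡25, 139^8≡186, 139^16≡354, 139^32≡201, 139^64≡13 (mod 439).
139^110 = 139^(64+32+8+4+2) ≡ 357 (mod 439).
Check: 357² = 127449 ≡ 139 (mod 439). The two roots are 82 and 357.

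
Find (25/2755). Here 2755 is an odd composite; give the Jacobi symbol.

Reciprocity: 25 ≡ 1 and 2755 ≡ 3 (mod 4), so (25/2755) = +(2755/25).
Reduce top mod 25: now compute (5/25).
Reciprocity: 5 ≡ 1 and 25 ≡ 1 (mod 4), so (5/25) = +(25/5).
Reduce top mod 5: now compute (0/5).
Top reduces to 0: gcd > 1, so the symbol is 0.

0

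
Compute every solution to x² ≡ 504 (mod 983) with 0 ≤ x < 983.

Since 983 ≡ 3 (mod 4), a square root of 504 is 504^((983+1)/4) = 504^246 mod 983.
Repeated squaring: 504^2≡402, 504^4≡392, 504^8≡316, 504^16≡573, 504^32≡7, 504^64≡49, 504^128≡435 (mod 983).
504^246 = 504^(128+64+32+16+4+2) ≡ 841 (mod 983).
Check: 841² = 707281 ≡ 504 (mod 983). The two roots are 142 and 841.

142, 841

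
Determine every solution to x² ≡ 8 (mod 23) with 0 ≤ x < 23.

Since 23 ≡ 3 (mod 4), a square root of 8 is 8^((23+1)/4) = 8^6 mod 23.
Repeated squaring: 8^2≡18, 8^4≡2 (mod 23).
8^6 = 8^(4+2) ≡ 13 (mod 23).
Check: 13² = 169 ≡ 8 (mod 23). The two roots are 10 and 13.

10, 13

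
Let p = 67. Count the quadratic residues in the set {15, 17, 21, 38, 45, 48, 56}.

(15/67) = +1 → QR.
(17/67) = +1 → QR.
(21/67) = +1 → QR.
(38/67) = -1 → non-residue.
(45/67) = -1 → non-residue.
(48/67) = -1 → non-residue.
(56/67) = +1 → QR.
Total quadratic residues among the 7: 4.

4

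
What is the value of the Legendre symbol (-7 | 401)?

1

Euler's criterion: (-7/401) ≡ 394^200 (mod 401).
394^2 ≡ 49 (mod 401)
394^4 ≡ 396 (mod 401)
394^8 ≡ 25 (mod 401)
394^16 ≡ 224 (mod 401)
394^32 ≡ 51 (mod 401)
394^64 ≡ 195 (mod 401)
394^128 ≡ 331 (mod 401)
394^200 = 394^(128+64+8) ≡ 1 (mod 401).
Result is 1, so (-7/401) = 1.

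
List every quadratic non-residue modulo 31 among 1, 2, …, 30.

Square k = 1,…,15 (k and 31−k give the same square):
1²=1, 2²=4, 3²=9, 4²=16, 5²=25, 6²≡5, 7²≡18, 8²≡2, 9²≡19, 10²≡7, 11²≡28, 12²≡20, 13²≡14, 14²≡10, 15²≡8 (mod 31).
The residues are {1, 2, 4, 5, 7, 8, 9, 10, 14, 16, 18, 19, 20, 25, 28}; the non-residues are the remaining 15 nonzero classes.

3,6,11,12,13,15,17,21,22,23,24,26,27,29,30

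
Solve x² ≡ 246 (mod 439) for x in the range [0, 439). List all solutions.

176, 263

Since 439 ≡ 3 (mod 4), a square root of 246 is 246^((439+1)/4) = 246^110 mod 439.
Repeated squaring: 246^2≡373, 246^4≡405, 246^8≡278, 246^16≡20, 246^32≡400, 246^64≡204 (mod 439).
246^110 = 246^(64+32+8+4+2) ≡ 176 (mod 439).
Check: 176² = 30976 ≡ 246 (mod 439). The two roots are 176 and 263.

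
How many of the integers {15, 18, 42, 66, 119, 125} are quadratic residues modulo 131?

2

(15/131) = +1 → QR.
(18/131) = -1 → non-residue.
(42/131) = -1 → non-residue.
(66/131) = -1 → non-residue.
(119/131) = -1 → non-residue.
(125/131) = +1 → QR.
Total quadratic residues among the 6: 2.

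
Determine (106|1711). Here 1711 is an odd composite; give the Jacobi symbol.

Pull out 2: since 1711 ≡ 7 (mod 8), (2/1711) = +1.
Reciprocity: 53 ≡ 1 and 1711 ≡ 3 (mod 4), so (53/1711) = +(1711/53).
Reduce top mod 53: now compute (15/53).
Reciprocity: 15 ≡ 3 and 53 ≡ 1 (mod 4), so (15/53) = +(53/15).
Reduce top mod 15: now compute (8/15).
Pull out 2^3: since 15 ≡ 7 (mod 8), (2/15) = +1, so (2/15)^3 = +1.
Reached (1/15) = 1. Collecting the sign flips along the way, the symbol is +1.

1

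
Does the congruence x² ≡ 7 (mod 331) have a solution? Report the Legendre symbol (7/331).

Euler's criterion: (7/331) ≡ 7^165 (mod 331).
7^2 ≡ 49 (mod 331)
7^4 ≡ 84 (mod 331)
7^8 ≡ 105 (mod 331)
7^16 ≡ 102 (mod 331)
7^32 ≡ 143 (mod 331)
7^64 ≡ 258 (mod 331)
7^128 ≡ 33 (mod 331)
7^165 = 7^(128+32+4+1) ≡ 330 (mod 331).
Result is 330 ≡ −1, so (7/331) = −1.

-1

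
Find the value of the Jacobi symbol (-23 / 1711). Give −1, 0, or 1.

1

First reduce: -23 ≡ 1688 (mod 1711).
Pull out 2^3: since 1711 ≡ 7 (mod 8), (2/1711) = +1, so (2/1711)^3 = +1.
Reciprocity: 211 ≡ 3 and 1711 ≡ 3 (mod 4), so (211/1711) = −(1711/211).
Reduce top mod 211: now compute (23/211).
Reciprocity: 23 ≡ 3 and 211 ≡ 3 (mod 4), so (23/211) = −(211/23).
Reduce top mod 23: now compute (4/23).
Pull out 2^2: since 23 ≡ 7 (mod 8), (2/23) = +1, so (2/23)^2 = +1.
Reached (1/23) = 1. Collecting the sign flips along the way, the symbol is +1.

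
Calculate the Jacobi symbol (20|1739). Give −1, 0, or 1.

Pull out 2^2: since 1739 ≡ 3 (mod 8), (2/1739) = -1, so (2/1739)^2 = +1.
Reciprocity: 5 ≡ 1 and 1739 ≡ 3 (mod 4), so (5/1739) = +(1739/5).
Reduce top mod 5: now compute (4/5).
Pull out 2^2: since 5 ≡ 5 (mod 8), (2/5) = -1, so (2/5)^2 = +1.
Reached (1/5) = 1. Collecting the sign flips along the way, the symbol is +1.

1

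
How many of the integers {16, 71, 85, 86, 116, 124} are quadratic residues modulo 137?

1

(16/137) = +1 → QR.
(71/137) = -1 → non-residue.
(85/137) = -1 → non-residue.
(86/137) = -1 → non-residue.
(116/137) = -1 → non-residue.
(124/137) = -1 → non-residue.
Total quadratic residues among the 6: 1.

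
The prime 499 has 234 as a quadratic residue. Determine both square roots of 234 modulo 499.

Since 499 ≡ 3 (mod 4), a square root of 234 is 234^((499+1)/4) = 234^125 mod 499.
Repeated squaring: 234^2≡365, 234^4≡491, 234^8≡64, 234^16≡104, 234^32≡337, 234^64≡296 (mod 499).
234^125 = 234^(64+32+16+8+4+1) ≡ 96 (mod 499).
Check: 96² = 9216 ≡ 234 (mod 499). The two roots are 96 and 403.

96, 403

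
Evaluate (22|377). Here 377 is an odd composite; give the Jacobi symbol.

Pull out 2: since 377 ≡ 1 (mod 8), (2/377) = +1.
Reciprocity: 11 ≡ 3 and 377 ≡ 1 (mod 4), so (11/377) = +(377/11).
Reduce top mod 11: now compute (3/11).
Reciprocity: 3 ≡ 3 and 11 ≡ 3 (mod 4), so (3/11) = −(11/3).
Reduce top mod 3: now compute (2/3).
Pull out 2: since 3 ≡ 3 (mod 8), (2/3) = -1.
Reached (1/3) = 1. Collecting the sign flips along the way, the symbol is +1.

1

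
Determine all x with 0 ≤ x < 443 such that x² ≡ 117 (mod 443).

Since 443 ≡ 3 (mod 4), a square root of 117 is 117^((443+1)/4) = 117^111 mod 443.
Repeated squaring: 117^2≡399, 117^4≡164, 117^8≡316, 117^16≡181, 117^32≡422, 117^64≡441 (mod 443).
117^111 = 117^(64+32+8+4+2+1) ≡ 224 (mod 443).
Check: 224² = 50176 ≡ 117 (mod 443). The two roots are 219 and 224.

219, 224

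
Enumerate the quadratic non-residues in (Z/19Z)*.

2, 3, 8, 10, 12, 13, 14, 15, 18

Square k = 1,…,9 (k and 19−k give the same square):
1²=1, 2²=4, 3²=9, 4²=16, 5²≡6, 6²≡17, 7²≡11, 8²≡7, 9²≡5 (mod 19).
The residues are {1, 4, 5, 6, 7, 9, 11, 16, 17}; the non-residues are the remaining 9 nonzero classes.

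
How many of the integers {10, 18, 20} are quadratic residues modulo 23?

(10/23) = -1 → non-residue.
(18/23) = +1 → QR.
(20/23) = -1 → non-residue.
Total quadratic residues among the 3: 1.

1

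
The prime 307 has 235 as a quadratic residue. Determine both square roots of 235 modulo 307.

Since 307 ≡ 3 (mod 4), a square root of 235 is 235^((307+1)/4) = 235^77 mod 307.
Repeated squaring: 235^2≡272, 235^4≡304, 235^8≡9, 235^16≡81, 235^32≡114, 235^64≡102 (mod 307).
235^77 = 235^(64+8+4+1) ≡ 273 (mod 307).
Check: 273² = 74529 ≡ 235 (mod 307). The two roots are 34 and 273.

34, 273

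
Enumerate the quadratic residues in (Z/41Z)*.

Square k = 1,…,20 (k and 41−k give the same square):
1²=1, 2²=4, 3²=9, 4²=16, 5²=25, 6²=36, 7²≡8, 8²≡23, 9²≡40, 10²≡18, 11²≡39, 12²≡21, 13²≡5, 14²≡32, 15²≡20, 16²≡10, 17²≡2, 18²≡37, 19²≡33, 20²≡31 (mod 41).
So the quadratic residues mod 41 are {1, 2, 4, 5, 8, 9, 10, 16, 18, 20, 21, 23, 25, 31, 32, 33, 36, 37, 39, 40}.

1,2,4,5,8,9,10,16,18,20,21,23,25,31,32,33,36,37,39,40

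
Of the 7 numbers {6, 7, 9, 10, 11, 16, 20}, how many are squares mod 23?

(6/23) = +1 → QR.
(7/23) = -1 → non-residue.
(9/23) = +1 → QR.
(10/23) = -1 → non-residue.
(11/23) = -1 → non-residue.
(16/23) = +1 → QR.
(20/23) = -1 → non-residue.
Total quadratic residues among the 7: 3.

3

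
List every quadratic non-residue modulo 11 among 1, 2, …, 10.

Square k = 1,…,5 (k and 11−k give the same square):
1²=1, 2²=4, 3²=9, 4²≡5, 5²≡3 (mod 11).
The residues are {1, 3, 4, 5, 9}; the non-residues are the remaining 5 nonzero classes.

2, 6, 7, 8, 10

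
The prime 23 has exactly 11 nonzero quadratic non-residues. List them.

5, 7, 10, 11, 14, 15, 17, 19, 20, 21, 22

Square k = 1,…,11 (k and 23−k give the same square):
1²=1, 2²=4, 3²=9, 4²=16, 5²≡2, 6²≡13, 7²≡3, 8²≡18, 9²≡12, 10²≡8, 11²≡6 (mod 23).
The residues are {1, 2, 3, 4, 6, 8, 9, 12, 13, 16, 18}; the non-residues are the remaining 11 nonzero classes.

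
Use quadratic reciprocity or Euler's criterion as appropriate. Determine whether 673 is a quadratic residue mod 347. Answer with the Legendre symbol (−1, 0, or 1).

1

Euler's criterion: (673/347) ≡ 326^173 (mod 347).
326^2 ≡ 94 (mod 347)
326^4 ≡ 161 (mod 347)
326^8 ≡ 243 (mod 347)
326^16 ≡ 59 (mod 347)
326^32 ≡ 11 (mod 347)
326^64 ≡ 121 (mod 347)
326^128 ≡ 67 (mod 347)
326^173 = 326^(128+32+8+4+1) ≡ 1 (mod 347).
Result is 1, so (673/347) = 1.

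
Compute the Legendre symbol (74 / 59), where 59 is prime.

1

First reduce: 74 ≡ 15 (mod 59).
Reciprocity: 15 ≡ 3 and 59 ≡ 3 (mod 4), so (15/59) = −(59/15).
Reduce top mod 15: now compute (14/15).
Pull out 2: since 15 ≡ 7 (mod 8), (2/15) = +1.
Reciprocity: 7 ≡ 3 and 15 ≡ 3 (mod 4), so (7/15) = −(15/7).
Reduce top mod 7: now compute (1/7).
Reached (1/7) = 1. Collecting the sign flips along the way, the symbol is +1.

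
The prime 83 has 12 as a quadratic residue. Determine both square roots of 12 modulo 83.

26, 57

Since 83 ≡ 3 (mod 4), a square root of 12 is 12^((83+1)/4) = 12^21 mod 83.
Repeated squaring: 12^2≡61, 12^4≡69, 12^8≡30, 12^16≡70 (mod 83).
12^21 = 12^(16+4+1) ≡ 26 (mod 83).
Check: 26² = 676 ≡ 12 (mod 83). The two roots are 26 and 57.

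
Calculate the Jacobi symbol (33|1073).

1

Reciprocity: 33 ≡ 1 and 1073 ≡ 1 (mod 4), so (33/1073) = +(1073/33).
Reduce top mod 33: now compute (17/33).
Reciprocity: 17 ≡ 1 and 33 ≡ 1 (mod 4), so (17/33) = +(33/17).
Reduce top mod 17: now compute (16/17).
Pull out 2^4: since 17 ≡ 1 (mod 8), (2/17) = +1, so (2/17)^4 = +1.
Reached (1/17) = 1. Collecting the sign flips along the way, the symbol is +1.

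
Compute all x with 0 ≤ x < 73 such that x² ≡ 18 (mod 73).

73 ≡ 1 (mod 4), so we find a root by search.
Trying successive values, 23² = 529 ≡ 18 (mod 73). The other root is 73 − 23 = 50.

23, 50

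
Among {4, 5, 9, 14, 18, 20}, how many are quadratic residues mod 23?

3

(4/23) = +1 → QR.
(5/23) = -1 → non-residue.
(9/23) = +1 → QR.
(14/23) = -1 → non-residue.
(18/23) = +1 → QR.
(20/23) = -1 → non-residue.
Total quadratic residues among the 6: 3.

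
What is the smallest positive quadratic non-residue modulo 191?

(2/191) = +1, so 2 is a residue.
(3/191) = +1, so 3 is a residue.
(4/191) = +1, so 4 is a residue.
(5/191) = +1, so 5 is a residue.
(6/191) = +1, so 6 is a residue.
(7/191) = −1, so 7 is the smallest positive non-residue mod 191.

7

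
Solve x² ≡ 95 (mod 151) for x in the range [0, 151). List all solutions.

47, 104

Since 151 ≡ 3 (mod 4), a square root of 95 is 95^((151+1)/4) = 95^38 mod 151.
Repeated squaring: 95^2≡116, 95^4≡17, 95^8≡138, 95^16≡18, 95^32≡22 (mod 151).
95^38 = 95^(32+4+2) ≡ 47 (mod 151).
Check: 47² = 2209 ≡ 95 (mod 151). The two roots are 47 and 104.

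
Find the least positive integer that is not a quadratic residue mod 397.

2

(2/397) = −1, so 2 is the smallest positive non-residue mod 397.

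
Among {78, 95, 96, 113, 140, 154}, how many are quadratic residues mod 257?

(78/257) = -1 → non-residue.
(95/257) = +1 → QR.
(96/257) = -1 → non-residue.
(113/257) = +1 → QR.
(140/257) = +1 → QR.
(154/257) = -1 → non-residue.
Total quadratic residues among the 6: 3.

3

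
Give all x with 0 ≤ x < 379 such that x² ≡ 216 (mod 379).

124, 255

Since 379 ≡ 3 (mod 4), a square root of 216 is 216^((379+1)/4) = 216^95 mod 379.
Repeated squaring: 216^2≡39, 216^4≡5, 216^8≡25, 216^16≡246, 216^32≡255, 216^64≡216 (mod 379).
216^95 = 216^(64+16+8+4+2+1) ≡ 255 (mod 379).
Check: 255² = 65025 ≡ 216 (mod 379). The two roots are 124 and 255.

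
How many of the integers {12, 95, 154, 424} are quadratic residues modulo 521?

1

(12/521) = -1 → non-residue.
(95/521) = -1 → non-residue.
(154/521) = -1 → non-residue.
(424/521) = +1 → QR.
Total quadratic residues among the 4: 1.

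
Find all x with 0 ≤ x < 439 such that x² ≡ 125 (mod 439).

183, 256

Since 439 ≡ 3 (mod 4), a square root of 125 is 125^((439+1)/4) = 125^110 mod 439.
Repeated squaring: 125^2≡260, 125^4≡433, 125^8≡36, 125^16≡418, 125^32≡2, 125^64≡4 (mod 439).
125^110 = 125^(64+32+8+4+2) ≡ 256 (mod 439).
Check: 256² = 65536 ≡ 125 (mod 439). The two roots are 183 and 256.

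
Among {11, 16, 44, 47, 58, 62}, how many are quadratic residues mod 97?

5

(11/97) = +1 → QR.
(16/97) = +1 → QR.
(44/97) = +1 → QR.
(47/97) = +1 → QR.
(58/97) = -1 → non-residue.
(62/97) = +1 → QR.
Total quadratic residues among the 6: 5.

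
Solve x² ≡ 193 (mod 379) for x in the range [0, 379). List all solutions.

Since 379 ≡ 3 (mod 4), a square root of 193 is 193^((379+1)/4) = 193^95 mod 379.
Repeated squaring: 193^2≡107, 193^4≡79, 193^8≡177, 193^16≡251, 193^32≡87, 193^64≡368 (mod 379).
193^95 = 193^(64+16+8+4+2+1) ≡ 268 (mod 379).
Check: 268² = 71824 ≡ 193 (mod 379). The two roots are 111 and 268.

111, 268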